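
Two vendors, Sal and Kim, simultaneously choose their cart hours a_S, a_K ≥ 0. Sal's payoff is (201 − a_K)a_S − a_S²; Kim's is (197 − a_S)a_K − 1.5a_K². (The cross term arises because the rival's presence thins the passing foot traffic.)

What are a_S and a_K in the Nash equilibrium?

81.2, 38.6

Expanding Sal's payoff: 201a_S − a_Ka_S − a_S².
∂π/∂a_S = 201 − a_K − 2a_S = 0, so a_S = 100.5 − 0.5a_K.
Likewise for Kim: a_K = 197/3 − (1/3)a_S.
Solving the two reaction functions simultaneously: (1 − (−0.5)(−1/3))a_S = 100.5 − 0.5·(197/3), so (5/6)a_S = 203/3 and a_S = 81.2.
Then a_K = 197/3 − (1/3)·81.2 = 38.6.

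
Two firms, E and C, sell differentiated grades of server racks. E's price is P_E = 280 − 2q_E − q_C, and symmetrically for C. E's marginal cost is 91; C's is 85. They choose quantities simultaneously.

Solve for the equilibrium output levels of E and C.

Firm E's profit: π = q_E(280 − 2q_E − q_C) − 91q_E.
∂π/∂q_E = 189 − 4q_E − q_C = 0 ⇒ q_E = 47.25 − 0.25q_C.
Similarly q_C = 48.75 − 0.25q_E.
Plugging q_C into E's best response: q_E = 47.25 − 0.25(48.75 − 0.25q_E) ⇒ 0.9375q_E = 35.0625, so q_E = 37.4.
Then q_C = 48.75 − 0.25·37.4 = 39.4.

37.4, 39.4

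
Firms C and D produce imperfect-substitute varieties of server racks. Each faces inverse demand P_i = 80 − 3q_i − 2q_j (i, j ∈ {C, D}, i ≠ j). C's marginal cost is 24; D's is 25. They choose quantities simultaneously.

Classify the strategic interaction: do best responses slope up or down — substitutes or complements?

Firm C's profit: π = q_C(80 − 3q_C − 2q_D) − 24q_C.
∂π/∂q_C = 56 − 6q_C − 2q_D = 0 ⇒ q_C = 28/3 − (1/3)q_D.
The best-response slope dq_C/dq_D = −1/3 < 0: the reaction function is downward-sloping, so the choices are strategic substitutes.

strategic substitutes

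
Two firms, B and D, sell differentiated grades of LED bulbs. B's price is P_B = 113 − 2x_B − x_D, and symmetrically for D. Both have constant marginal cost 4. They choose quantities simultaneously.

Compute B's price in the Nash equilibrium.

47.6

Firm B's profit: π = x_B(113 − 2x_B − x_D) − 4x_B.
∂π/∂x_B = 109 − 4x_B − x_D = 0 ⇒ x_B = 27.25 − 0.25x_D.
The game is symmetric, so in equilibrium x_D = x_B: the reaction function gives 1.25x_B = 27.25, hence x_B = 21.8.
P_B = 113 − 2·21.8 − 21.8 = 47.6.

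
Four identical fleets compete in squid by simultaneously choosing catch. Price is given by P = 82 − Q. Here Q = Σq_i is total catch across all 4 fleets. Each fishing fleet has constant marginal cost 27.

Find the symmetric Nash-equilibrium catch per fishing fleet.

A representative fishing fleet's profit is π_i = q_i(82 − Q) − 27q_i, with Q = q_i + Σ_{j≠i} q_j.
First-order condition: 55 − 2q_i − Σ_{j≠i} q_j = 0.
In a symmetric equilibrium every fishing fleet chooses the same q, so Σ_{j≠i} q_j = 3q. The condition becomes 55 − 5q = 0, giving q = 55/5 = 11.

11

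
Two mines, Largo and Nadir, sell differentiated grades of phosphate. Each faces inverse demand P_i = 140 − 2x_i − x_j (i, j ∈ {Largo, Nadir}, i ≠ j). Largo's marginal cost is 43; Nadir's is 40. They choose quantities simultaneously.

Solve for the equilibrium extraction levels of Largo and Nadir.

19.2, 20.2

Mine Largo's profit: π = x_{Largo}(140 − 2x_{Largo} − x_{Nadir}) − 43x_{Largo}.
∂π/∂x_{Largo} = 97 − 4x_{Largo} − x_{Nadir} = 0 ⇒ x_{Largo} = 24.25 − 0.25x_{Nadir}.
Similarly x_{Nadir} = 25 − 0.25x_{Largo}.
Plugging x_{Nadir} into Largo's best response: x_{Largo} = 24.25 − 0.25(25 − 0.25x_{Largo}) ⇒ 0.9375x_{Largo} = 18, so x_{Largo} = 19.2.
Then x_{Nadir} = 25 − 0.25·19.2 = 20.2.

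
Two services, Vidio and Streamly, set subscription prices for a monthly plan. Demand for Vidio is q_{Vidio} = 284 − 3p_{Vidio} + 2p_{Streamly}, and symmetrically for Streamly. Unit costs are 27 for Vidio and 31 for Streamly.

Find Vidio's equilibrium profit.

Vidio's profit: π = (p_{Vidio} − 27)(284 − 3p_{Vidio} + 2p_{Streamly}).
∂π/∂p_{Vidio} = 365 − 6p_{Vidio} + 2p_{Streamly} = 0 ⇒ p_{Vidio} = 365/6 + (1/3)p_{Streamly}.
Similarly p_{Streamly} = 377/6 + (1/3)p_{Vidio}.
Substituting the second reaction function into the first: p_{Vidio} = 365/6 + (1/3)(377/6 + (1/3)p_{Vidio}), which gives (8/9)p_{Vidio} = 736/9 ⇒ p_{Vidio} = 92.
Then p_{Streamly} = 377/6 + (1/3)·92 = 93.5.
q_{Vidio} = 284 − 3·92 + 2·93.5 = 195.
Profit = (92 − 27)·195 = 12675.

12675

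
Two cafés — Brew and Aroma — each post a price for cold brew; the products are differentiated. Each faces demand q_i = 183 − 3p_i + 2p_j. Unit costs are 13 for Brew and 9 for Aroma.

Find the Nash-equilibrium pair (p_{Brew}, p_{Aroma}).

Brew's profit: π = (p_{Brew} − 13)(183 − 3p_{Brew} + 2p_{Aroma}).
∂π/∂p_{Brew} = 222 − 6p_{Brew} + 2p_{Aroma} = 0 ⇒ p_{Brew} = 37 + (1/3)p_{Aroma}.
Similarly p_{Aroma} = 35 + (1/3)p_{Brew}.
Plugging p_{Aroma} into Brew's best response: p_{Brew} = 37 + (1/3)(35 + (1/3)p_{Brew}) ⇒ (8/9)p_{Brew} = 146/3, so p_{Brew} = 54.75.
Then p_{Aroma} = 35 + (1/3)·54.75 = 53.25.

54.75, 53.25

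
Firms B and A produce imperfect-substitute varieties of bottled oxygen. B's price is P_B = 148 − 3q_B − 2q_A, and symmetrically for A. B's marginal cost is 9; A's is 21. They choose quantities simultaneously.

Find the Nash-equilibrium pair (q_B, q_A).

Firm B's profit: π = q_B(148 − 3q_B − 2q_A) − 9q_B.
∂π/∂q_B = 139 − 6q_B − 2q_A = 0 ⇒ q_B = 139/6 − (1/3)q_A.
Similarly q_A = 127/6 − (1/3)q_B.
Solving the two reaction functions simultaneously: (1 − (−1/3)(−1/3))q_B = 139/6 − (1/3)·(127/6), so (8/9)q_B = 145/9 and q_B = 18.125.
Then q_A = 127/6 − (1/3)·18.125 = 15.125.

18.125, 15.125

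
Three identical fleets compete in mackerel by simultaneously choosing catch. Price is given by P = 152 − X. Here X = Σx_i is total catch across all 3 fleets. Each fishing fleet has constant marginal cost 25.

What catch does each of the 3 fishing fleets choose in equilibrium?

A representative fishing fleet's profit is π_i = x_i(152 − X) − 25x_i, with X = x_i + Σ_{j≠i} x_j.
First-order condition: 127 − 2x_i − Σ_{j≠i} x_j = 0.
Imposing symmetry (x_j = x for all j) turns Σ_{j≠i} x_j into 2x, so 127 = 4x and x = 31.75.

31.75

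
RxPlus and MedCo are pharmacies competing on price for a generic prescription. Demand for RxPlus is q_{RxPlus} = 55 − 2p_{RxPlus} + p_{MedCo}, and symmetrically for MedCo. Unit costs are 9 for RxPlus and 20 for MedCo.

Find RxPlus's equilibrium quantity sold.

33.6

RxPlus's profit: π = (p_{RxPlus} − 9)(55 − 2p_{RxPlus} + p_{MedCo}).
∂π/∂p_{RxPlus} = 73 − 4p_{RxPlus} + p_{MedCo} = 0 ⇒ p_{RxPlus} = 18.25 + 0.25p_{MedCo}.
Similarly p_{MedCo} = 23.75 + 0.25p_{RxPlus}.
Solving the two reaction functions simultaneously: (1 − (0.25)(0.25))p_{RxPlus} = 18.25 + 0.25·23.75, so 0.9375p_{RxPlus} = 24.1875 and p_{RxPlus} = 25.8.
Then p_{MedCo} = 23.75 + 0.25·25.8 = 30.2.
q_{RxPlus} = 55 − 2·25.8 + 30.2 = 33.6.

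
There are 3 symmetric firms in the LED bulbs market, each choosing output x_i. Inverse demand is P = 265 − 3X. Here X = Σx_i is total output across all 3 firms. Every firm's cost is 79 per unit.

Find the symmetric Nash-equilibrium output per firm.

A representative firm's profit is π_i = x_i(265 − 3X) − 79x_i, with X = x_i + Σ_{j≠i} x_j.
First-order condition: 186 − 6x_i − 3Σ_{j≠i} x_j = 0.
Imposing symmetry (x_j = x for all j) turns Σ_{j≠i} x_j into 2x, so 186 = 12x and x = 15.5.

15.5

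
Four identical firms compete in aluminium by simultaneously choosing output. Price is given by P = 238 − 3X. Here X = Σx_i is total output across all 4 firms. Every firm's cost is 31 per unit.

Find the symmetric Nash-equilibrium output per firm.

A representative firm's profit is π_i = x_i(238 − 3X) − 31x_i, with X = x_i + Σ_{j≠i} x_j.
First-order condition: 207 − 6x_i − 3Σ_{j≠i} x_j = 0.
With identical firms, set every x_j = x: then 207 − 6x − 9x = 0, i.e. x = 207/15 = 13.8.

13.8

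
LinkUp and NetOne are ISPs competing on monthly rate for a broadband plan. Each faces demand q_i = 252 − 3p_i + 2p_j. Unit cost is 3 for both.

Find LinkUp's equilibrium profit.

11625.1875

LinkUp's profit: π = (p_{LinkUp} − 3)(252 − 3p_{LinkUp} + 2p_{NetOne}).
∂π/∂p_{LinkUp} = 261 − 6p_{LinkUp} + 2p_{NetOne} = 0 ⇒ p_{LinkUp} = 43.5 + (1/3)p_{NetOne}.
The game is symmetric, so in equilibrium p_{NetOne} = p_{LinkUp}: the reaction function gives (2/3)p_{LinkUp} = 43.5, hence p_{LinkUp} = 65.25.
q_{LinkUp} = 252 − 3·65.25 + 2·65.25 = 186.75.
Profit = (65.25 − 3)·186.75 = 11625.1875.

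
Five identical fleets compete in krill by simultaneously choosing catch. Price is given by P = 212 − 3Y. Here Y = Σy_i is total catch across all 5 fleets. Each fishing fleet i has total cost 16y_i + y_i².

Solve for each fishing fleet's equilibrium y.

A representative fishing fleet's profit is π_i = y_i(212 − 3Y) − 16y_i − y_i², with Y = y_i + Σ_{j≠i} y_j.
First-order condition: 196 − 8y_i − 3Σ_{j≠i} y_j = 0.
With identical fishing fleets, set every y_j = y: then 196 − 8y − 12y = 0, i.e. y = 196/20 = 9.8.

9.8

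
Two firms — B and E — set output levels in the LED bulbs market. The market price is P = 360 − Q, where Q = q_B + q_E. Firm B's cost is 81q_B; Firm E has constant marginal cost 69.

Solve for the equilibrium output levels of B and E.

Firm B's profit: π = q_B(360 − (q_B + q_E)) − 81q_B.
∂π/∂q_B = 279 − 2q_B − q_E = 0, so q_B = 139.5 − 0.5q_E.
By the same steps for E: q_E = 145.5 − 0.5q_B.
Substituting the second reaction function into the first: q_B = 139.5 − 0.5(145.5 − 0.5q_B), which gives 0.75q_B = 66.75 ⇒ q_B = 89.
Then q_E = 145.5 − 0.5·89 = 101.

89, 101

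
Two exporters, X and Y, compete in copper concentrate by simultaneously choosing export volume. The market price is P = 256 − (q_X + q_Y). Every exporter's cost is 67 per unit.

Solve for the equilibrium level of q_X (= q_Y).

Exporter X's profit: π = q_X(256 − (q_X + q_Y)) − 67q_X.
∂π/∂q_X = 189 − 2q_X − q_Y = 0, so q_X = 94.5 − 0.5q_Y.
By symmetry q_Y = q_X; substituting into the reaction function, 1.5q_X = 94.5 and q_X = 63.

63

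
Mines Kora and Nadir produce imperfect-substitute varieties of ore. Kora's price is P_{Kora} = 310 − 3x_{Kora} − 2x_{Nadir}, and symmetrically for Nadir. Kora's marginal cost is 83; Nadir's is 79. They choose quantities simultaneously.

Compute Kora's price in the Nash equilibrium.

167.375

Mine Kora's profit: π = x_{Kora}(310 − 3x_{Kora} − 2x_{Nadir}) − 83x_{Kora}.
∂π/∂x_{Kora} = 227 − 6x_{Kora} − 2x_{Nadir} = 0 ⇒ x_{Kora} = 227/6 − (1/3)x_{Nadir}.
Similarly x_{Nadir} = 38.5 − (1/3)x_{Kora}.
Plugging x_{Nadir} into Kora's best response: x_{Kora} = 227/6 − (1/3)(38.5 − (1/3)x_{Kora}) ⇒ (8/9)x_{Kora} = 25, so x_{Kora} = 28.125.
Then x_{Nadir} = 38.5 − (1/3)·28.125 = 29.125.
P_{Kora} = 310 − 3·28.125 − 2·29.125 = 167.375.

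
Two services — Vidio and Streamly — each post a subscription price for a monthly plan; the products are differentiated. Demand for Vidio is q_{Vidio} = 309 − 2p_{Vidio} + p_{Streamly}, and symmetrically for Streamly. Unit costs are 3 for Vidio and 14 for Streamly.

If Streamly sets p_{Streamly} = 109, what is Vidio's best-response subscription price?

Vidio's profit: π = (p_{Vidio} − 3)(309 − 2p_{Vidio} + p_{Streamly}).
∂π/∂p_{Vidio} = 315 − 4p_{Vidio} + p_{Streamly} = 0 ⇒ p_{Vidio} = 78.75 + 0.25p_{Streamly}.
At p_{Streamly} = 109: p_{Vidio} = 78.75 + 0.25·109 = 106.

106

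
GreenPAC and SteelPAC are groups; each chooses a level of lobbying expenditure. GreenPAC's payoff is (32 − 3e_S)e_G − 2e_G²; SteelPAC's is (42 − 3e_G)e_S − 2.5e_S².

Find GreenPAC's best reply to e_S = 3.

Expanding GreenPAC's payoff: 32e_G − 3e_Se_G − 2e_G².
∂π/∂e_G = 32 − 3e_S − 4e_G = 0, so e_G = 8 − 0.75e_S.
At e_S = 3: e_G = 8 − 0.75·3 = 5.75.

5.75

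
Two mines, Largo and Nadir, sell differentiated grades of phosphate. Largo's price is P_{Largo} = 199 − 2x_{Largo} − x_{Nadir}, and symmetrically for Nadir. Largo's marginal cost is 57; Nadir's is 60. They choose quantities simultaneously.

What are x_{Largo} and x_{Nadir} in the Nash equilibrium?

Mine Largo's profit: π = x_{Largo}(199 − 2x_{Largo} − x_{Nadir}) − 57x_{Largo}.
∂π/∂x_{Largo} = 142 − 4x_{Largo} − x_{Nadir} = 0 ⇒ x_{Largo} = 35.5 − 0.25x_{Nadir}.
Similarly x_{Nadir} = 34.75 − 0.25x_{Largo}.
Substituting the second reaction function into the first: x_{Largo} = 35.5 − 0.25(34.75 − 0.25x_{Largo}), which gives 0.9375x_{Largo} = 26.8125 ⇒ x_{Largo} = 28.6.
Then x_{Nadir} = 34.75 − 0.25·28.6 = 27.6.

28.6, 27.6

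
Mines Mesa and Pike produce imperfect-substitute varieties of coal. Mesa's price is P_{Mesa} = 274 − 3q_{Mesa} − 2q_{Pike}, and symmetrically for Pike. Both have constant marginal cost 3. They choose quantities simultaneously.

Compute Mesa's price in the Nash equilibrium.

Mine Mesa's profit: π = q_{Mesa}(274 − 3q_{Mesa} − 2q_{Pike}) − 3q_{Mesa}.
∂π/∂q_{Mesa} = 271 − 6q_{Mesa} − 2q_{Pike} = 0 ⇒ q_{Mesa} = 271/6 − (1/3)q_{Pike}.
Setting q_{Mesa} = q_{Pike} in the reaction function: q_{Mesa} = 271/6 − (1/3)q_{Mesa}, so q_{Mesa} = (271/6) / (4/3) = 33.875.
P_{Mesa} = 274 − 3·33.875 − 2·33.875 = 104.625.

104.625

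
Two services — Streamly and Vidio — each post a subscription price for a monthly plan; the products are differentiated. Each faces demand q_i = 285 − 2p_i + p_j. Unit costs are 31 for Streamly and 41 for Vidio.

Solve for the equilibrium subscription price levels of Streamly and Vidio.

117, 121

Streamly's profit: π = (p_{Streamly} − 31)(285 − 2p_{Streamly} + p_{Vidio}).
∂π/∂p_{Streamly} = 347 − 4p_{Streamly} + p_{Vidio} = 0 ⇒ p_{Streamly} = 86.75 + 0.25p_{Vidio}.
Similarly p_{Vidio} = 91.75 + 0.25p_{Streamly}.
Substituting the second reaction function into the first: p_{Streamly} = 86.75 + 0.25(91.75 + 0.25p_{Streamly}), which gives 0.9375p_{Streamly} = 109.6875 ⇒ p_{Streamly} = 117.
Then p_{Vidio} = 91.75 + 0.25·117 = 121.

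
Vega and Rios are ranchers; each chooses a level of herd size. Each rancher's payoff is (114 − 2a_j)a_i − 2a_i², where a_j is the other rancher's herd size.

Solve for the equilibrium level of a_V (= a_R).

Vega's payoff is (114 − 2a_R)a_V − 2a_V².
∂π/∂a_V = 114 − 2a_R − 4a_V = 0, so a_V = 28.5 − 0.5a_R.
Setting a_V = a_R in the reaction function: a_V = 28.5 − 0.5a_V, so a_V = 28.5 / 1.5 = 19.

19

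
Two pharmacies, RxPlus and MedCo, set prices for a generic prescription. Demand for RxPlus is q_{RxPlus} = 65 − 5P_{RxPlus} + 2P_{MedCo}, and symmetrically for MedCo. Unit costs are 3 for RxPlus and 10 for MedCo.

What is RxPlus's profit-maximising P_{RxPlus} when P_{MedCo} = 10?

RxPlus's profit: π = (P_{RxPlus} − 3)(65 − 5P_{RxPlus} + 2P_{MedCo}).
∂π/∂P_{RxPlus} = 80 − 10P_{RxPlus} + 2P_{MedCo} = 0 ⇒ P_{RxPlus} = 8 + 0.2P_{MedCo}.
At P_{MedCo} = 10: P_{RxPlus} = 8 + 0.2·10 = 10.

10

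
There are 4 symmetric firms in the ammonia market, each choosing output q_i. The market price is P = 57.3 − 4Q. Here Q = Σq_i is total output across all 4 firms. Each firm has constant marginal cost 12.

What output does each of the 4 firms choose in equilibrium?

A representative firm's profit is π_i = q_i(57.3 − 4Q) − 12q_i, with Q = q_i + Σ_{j≠i} q_j.
First-order condition: 45.3 − 8q_i − 4Σ_{j≠i} q_j = 0.
In a symmetric equilibrium every firm chooses the same q, so Σ_{j≠i} q_j = 3q. The condition becomes 45.3 − 20q = 0, giving q = 45.3/20 = 2.265.

2.265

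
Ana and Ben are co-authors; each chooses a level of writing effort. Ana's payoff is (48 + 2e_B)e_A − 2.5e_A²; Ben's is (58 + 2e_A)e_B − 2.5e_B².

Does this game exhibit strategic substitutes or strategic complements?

strategic complements

Expanding Ana's payoff: 48e_A + 2e_Be_A − 2.5e_A².
∂π/∂e_A = 48 + 2e_B − 5e_A = 0, so e_A = 9.6 + 0.4e_B.
The best-response slope de_A/de_B = 0.4 > 0: the reaction function is upward-sloping, so the choices are strategic complements.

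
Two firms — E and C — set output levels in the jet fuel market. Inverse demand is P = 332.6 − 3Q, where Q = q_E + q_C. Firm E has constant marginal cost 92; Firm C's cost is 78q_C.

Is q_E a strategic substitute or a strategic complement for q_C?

Firm E's profit: π = q_E(332.6 − 3(q_E + q_C)) − 92q_E.
∂π/∂q_E = 240.6 − 6q_E − 3q_C = 0, so q_E = 40.1 − 0.5q_C.
The best-response slope dq_E/dq_C = −0.5 < 0: the reaction function is downward-sloping, so the choices are strategic substitutes.

strategic substitutes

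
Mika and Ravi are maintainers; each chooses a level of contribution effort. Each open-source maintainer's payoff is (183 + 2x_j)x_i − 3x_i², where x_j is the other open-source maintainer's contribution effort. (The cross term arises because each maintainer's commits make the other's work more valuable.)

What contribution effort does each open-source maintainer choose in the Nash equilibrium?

45.75

Mika's payoff is (183 + 2x_R)x_M − 3x_M².
∂π/∂x_M = 183 + 2x_R − 6x_M = 0, so x_M = 30.5 + (1/3)x_R.
Setting x_M = x_R in the reaction function: x_M = 30.5 + (1/3)x_M, so x_M = 30.5 / (2/3) = 45.75.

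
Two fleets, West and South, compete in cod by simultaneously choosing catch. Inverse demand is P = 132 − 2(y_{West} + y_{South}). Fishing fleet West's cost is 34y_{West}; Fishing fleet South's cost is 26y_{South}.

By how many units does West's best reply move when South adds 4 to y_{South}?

Fishing fleet West's profit: π = y_{West}(132 − 2(y_{West} + y_{South})) − 34y_{West}.
∂π/∂y_{West} = 98 − 4y_{West} − 2y_{South} = 0, so y_{West} = 24.5 − 0.5y_{South}.
The reaction-function slope is −0.5, so a 4-unit rise in y_{South} moves y_{West} by −0.5 × 4 = −2. West's best response falls — the actions are strategic substitutes.

-2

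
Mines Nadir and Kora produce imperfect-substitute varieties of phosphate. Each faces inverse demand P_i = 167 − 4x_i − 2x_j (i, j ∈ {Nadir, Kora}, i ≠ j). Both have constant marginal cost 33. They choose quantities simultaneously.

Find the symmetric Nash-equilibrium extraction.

Mine Nadir's profit: π = x_{Nadir}(167 − 4x_{Nadir} − 2x_{Kora}) − 33x_{Nadir}.
∂π/∂x_{Nadir} = 134 − 8x_{Nadir} − 2x_{Kora} = 0 ⇒ x_{Nadir} = 16.75 − 0.25x_{Kora}.
The game is symmetric, so in equilibrium x_{Kora} = x_{Nadir}: the reaction function gives 1.25x_{Nadir} = 16.75, hence x_{Nadir} = 13.4.

13.4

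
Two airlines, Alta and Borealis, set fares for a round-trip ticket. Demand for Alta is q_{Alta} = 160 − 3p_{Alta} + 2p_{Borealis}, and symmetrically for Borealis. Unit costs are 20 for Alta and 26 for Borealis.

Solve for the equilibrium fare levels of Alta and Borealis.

56.125, 58.375

Alta's profit: π = (p_{Alta} − 20)(160 − 3p_{Alta} + 2p_{Borealis}).
∂π/∂p_{Alta} = 220 − 6p_{Alta} + 2p_{Borealis} = 0 ⇒ p_{Alta} = 110/3 + (1/3)p_{Borealis}.
Similarly p_{Borealis} = 119/3 + (1/3)p_{Alta}.
Substituting the second reaction function into the first: p_{Alta} = 110/3 + (1/3)(119/3 + (1/3)p_{Alta}), which gives (8/9)p_{Alta} = 449/9 ⇒ p_{Alta} = 56.125.
Then p_{Borealis} = 119/3 + (1/3)·56.125 = 58.375.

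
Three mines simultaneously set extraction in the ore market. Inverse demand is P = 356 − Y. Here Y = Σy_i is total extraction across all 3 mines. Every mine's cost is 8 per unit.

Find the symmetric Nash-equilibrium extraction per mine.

87

A representative mine's profit is π_i = y_i(356 − Y) − 8y_i, with Y = y_i + Σ_{j≠i} y_j.
First-order condition: 348 − 2y_i − Σ_{j≠i} y_j = 0.
With identical mines, set every y_j = y: then 348 − 2y − 2y = 0, i.e. y = 348/4 = 87.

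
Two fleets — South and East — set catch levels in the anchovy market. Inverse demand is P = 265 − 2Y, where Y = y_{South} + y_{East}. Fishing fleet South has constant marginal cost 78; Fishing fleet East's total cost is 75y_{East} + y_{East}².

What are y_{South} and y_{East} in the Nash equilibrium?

37.1, 19.3

Fishing fleet South's profit: π = y_{South}(265 − 2(y_{South} + y_{East})) − 78y_{South}.
∂π/∂y_{South} = 187 − 4y_{South} − 2y_{East} = 0, so y_{South} = 46.75 − 0.5y_{East}.
For East: ∂π/∂y_{East} = 190 − 6y_{East} − 2y_{South} = 0 ⇒ y_{East} = 95/3 − (1/3)y_{South}.
Substituting the second reaction function into the first: y_{South} = 46.75 − 0.5(95/3 − (1/3)y_{South}), which gives (5/6)y_{South} = 371/12 ⇒ y_{South} = 37.1.
Then y_{East} = 95/3 − (1/3)·37.1 = 19.3.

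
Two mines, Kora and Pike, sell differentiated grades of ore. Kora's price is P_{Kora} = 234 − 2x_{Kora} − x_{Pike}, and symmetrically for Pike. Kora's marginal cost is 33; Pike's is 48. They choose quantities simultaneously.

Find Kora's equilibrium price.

Mine Kora's profit: π = x_{Kora}(234 − 2x_{Kora} − x_{Pike}) − 33x_{Kora}.
∂π/∂x_{Kora} = 201 − 4x_{Kora} − x_{Pike} = 0 ⇒ x_{Kora} = 50.25 − 0.25x_{Pike}.
Similarly x_{Pike} = 46.5 − 0.25x_{Kora}.
Substituting the second reaction function into the first: x_{Kora} = 50.25 − 0.25(46.5 − 0.25x_{Kora}), which gives 0.9375x_{Kora} = 38.625 ⇒ x_{Kora} = 41.2.
Then x_{Pike} = 46.5 − 0.25·41.2 = 36.2.
P_{Kora} = 234 − 2·41.2 − 36.2 = 115.4.

115.4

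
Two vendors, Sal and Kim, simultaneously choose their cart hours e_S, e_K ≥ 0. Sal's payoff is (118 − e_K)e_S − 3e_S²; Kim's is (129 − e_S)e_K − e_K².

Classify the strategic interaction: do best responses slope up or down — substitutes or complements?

strategic substitutes

Expanding Sal's payoff: 118e_S − e_Ke_S − 3e_S².
∂π/∂e_S = 118 − e_K − 6e_S = 0, so e_S = 59/3 − (1/6)e_K.
The best-response slope de_S/de_K = −1/6 < 0: the reaction function is downward-sloping, so the choices are strategic substitutes.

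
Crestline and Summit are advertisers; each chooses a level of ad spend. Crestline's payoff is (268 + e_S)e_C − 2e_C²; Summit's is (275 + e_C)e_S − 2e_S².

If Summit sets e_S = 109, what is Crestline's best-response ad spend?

Expanding Crestline's payoff: 268e_C + e_Se_C − 2e_C².
∂π/∂e_C = 268 + e_S − 4e_C = 0, so e_C = 67 + 0.25e_S.
At e_S = 109: e_C = 67 + 0.25·109 = 94.25.

94.25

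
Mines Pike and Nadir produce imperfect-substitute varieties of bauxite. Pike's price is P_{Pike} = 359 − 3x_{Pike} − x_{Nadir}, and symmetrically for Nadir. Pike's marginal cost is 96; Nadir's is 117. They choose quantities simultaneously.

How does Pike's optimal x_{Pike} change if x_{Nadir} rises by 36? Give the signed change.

-6

Mine Pike's profit: π = x_{Pike}(359 − 3x_{Pike} − x_{Nadir}) − 96x_{Pike}.
∂π/∂x_{Pike} = 263 − 6x_{Pike} − x_{Nadir} = 0 ⇒ x_{Pike} = 263/6 − (1/6)x_{Nadir}.
The reaction-function slope is −1/6, so a 36-unit rise in x_{Nadir} moves x_{Pike} by −1/6 × 36 = −6. Pike's best response falls — the actions are strategic substitutes.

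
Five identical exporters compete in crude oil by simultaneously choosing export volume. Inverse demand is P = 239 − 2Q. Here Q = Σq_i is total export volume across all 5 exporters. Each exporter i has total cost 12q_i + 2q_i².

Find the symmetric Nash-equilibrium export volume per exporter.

A representative exporter's profit is π_i = q_i(239 − 2Q) − 12q_i − 2q_i², with Q = q_i + Σ_{j≠i} q_j.
First-order condition: 227 − 8q_i − 2Σ_{j≠i} q_j = 0.
In a symmetric equilibrium every exporter chooses the same q, so Σ_{j≠i} q_j = 4q. The condition becomes 227 − 16q = 0, giving q = 227/16 = 14.1875.

14.1875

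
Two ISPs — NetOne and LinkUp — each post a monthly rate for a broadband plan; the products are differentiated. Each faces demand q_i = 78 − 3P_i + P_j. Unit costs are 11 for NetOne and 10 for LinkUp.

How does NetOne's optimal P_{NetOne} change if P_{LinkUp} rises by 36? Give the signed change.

6

NetOne's profit: π = (P_{NetOne} − 11)(78 − 3P_{NetOne} + P_{LinkUp}).
∂π/∂P_{NetOne} = 111 − 6P_{NetOne} + P_{LinkUp} = 0 ⇒ P_{NetOne} = 18.5 + (1/6)P_{LinkUp}.
The reaction-function slope is 1/6, so a 36-unit rise in P_{LinkUp} moves P_{NetOne} by 1/6 × 36 = 6. NetOne's best response rises — the actions are strategic complements.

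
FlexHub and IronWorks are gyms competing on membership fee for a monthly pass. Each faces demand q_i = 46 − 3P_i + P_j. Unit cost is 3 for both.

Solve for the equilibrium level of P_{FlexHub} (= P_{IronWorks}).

11

FlexHub's profit: π = (P_{FlexHub} − 3)(46 − 3P_{FlexHub} + P_{IronWorks}).
∂π/∂P_{FlexHub} = 55 − 6P_{FlexHub} + P_{IronWorks} = 0 ⇒ P_{FlexHub} = 55/6 + (1/6)P_{IronWorks}.
By symmetry P_{IronWorks} = P_{FlexHub}; substituting into the reaction function, (5/6)P_{FlexHub} = 55/6 and P_{FlexHub} = 11.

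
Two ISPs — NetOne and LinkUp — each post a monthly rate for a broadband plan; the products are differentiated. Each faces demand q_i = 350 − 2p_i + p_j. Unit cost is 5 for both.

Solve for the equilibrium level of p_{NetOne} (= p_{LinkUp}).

NetOne's profit: π = (p_{NetOne} − 5)(350 − 2p_{NetOne} + p_{LinkUp}).
∂π/∂p_{NetOne} = 360 − 4p_{NetOne} + p_{LinkUp} = 0 ⇒ p_{NetOne} = 90 + 0.25p_{LinkUp}.
Setting p_{NetOne} = p_{LinkUp} in the reaction function: p_{NetOne} = 90 + 0.25p_{NetOne}, so p_{NetOne} = 90 / 0.75 = 120.

120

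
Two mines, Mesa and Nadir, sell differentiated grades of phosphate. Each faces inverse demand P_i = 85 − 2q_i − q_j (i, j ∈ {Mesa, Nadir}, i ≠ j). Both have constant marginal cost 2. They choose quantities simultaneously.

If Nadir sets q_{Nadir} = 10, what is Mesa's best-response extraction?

18.25

Mine Mesa's profit: π = q_{Mesa}(85 − 2q_{Mesa} − q_{Nadir}) − 2q_{Mesa}.
∂π/∂q_{Mesa} = 83 − 4q_{Mesa} − q_{Nadir} = 0 ⇒ q_{Mesa} = 20.75 − 0.25q_{Nadir}.
At q_{Nadir} = 10: q_{Mesa} = 20.75 − 0.25·10 = 18.25.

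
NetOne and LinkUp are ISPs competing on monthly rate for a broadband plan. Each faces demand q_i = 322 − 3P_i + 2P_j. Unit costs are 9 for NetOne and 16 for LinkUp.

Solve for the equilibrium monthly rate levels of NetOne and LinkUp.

88.5625, 91.1875

NetOne's profit: π = (P_{NetOne} − 9)(322 − 3P_{NetOne} + 2P_{LinkUp}).
∂π/∂P_{NetOne} = 349 − 6P_{NetOne} + 2P_{LinkUp} = 0 ⇒ P_{NetOne} = 349/6 + (1/3)P_{LinkUp}.
Similarly P_{LinkUp} = 185/3 + (1/3)P_{NetOne}.
Substituting the second reaction function into the first: P_{NetOne} = 349/6 + (1/3)(185/3 + (1/3)P_{NetOne}), which gives (8/9)P_{NetOne} = 1417/18 ⇒ P_{NetOne} = 88.5625.
Then P_{LinkUp} = 185/3 + (1/3)·88.5625 = 91.1875.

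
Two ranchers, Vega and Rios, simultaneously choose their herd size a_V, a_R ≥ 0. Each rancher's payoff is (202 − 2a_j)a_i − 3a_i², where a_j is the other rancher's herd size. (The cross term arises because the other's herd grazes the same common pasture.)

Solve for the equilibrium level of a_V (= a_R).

25.25

Vega's payoff is (202 − 2a_R)a_V − 3a_V².
∂π/∂a_V = 202 − 2a_R − 6a_V = 0, so a_V = 101/3 − (1/3)a_R.
Setting a_V = a_R in the reaction function: a_V = 101/3 − (1/3)a_V, so a_V = (101/3) / (4/3) = 25.25.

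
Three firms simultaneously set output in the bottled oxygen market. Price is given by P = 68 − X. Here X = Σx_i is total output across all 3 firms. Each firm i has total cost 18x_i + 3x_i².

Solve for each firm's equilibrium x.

A representative firm's profit is π_i = x_i(68 − X) − 18x_i − 3x_i², with X = x_i + Σ_{j≠i} x_j.
First-order condition: 50 − 8x_i − Σ_{j≠i} x_j = 0.
Imposing symmetry (x_j = x for all j) turns Σ_{j≠i} x_j into 2x, so 50 = 10x and x = 5.

5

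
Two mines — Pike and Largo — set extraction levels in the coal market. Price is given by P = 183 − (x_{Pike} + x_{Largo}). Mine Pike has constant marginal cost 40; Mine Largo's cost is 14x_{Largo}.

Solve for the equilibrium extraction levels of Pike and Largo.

Mine Pike's profit: π = x_{Pike}(183 − (x_{Pike} + x_{Largo})) − 40x_{Pike}.
∂π/∂x_{Pike} = 143 − 2x_{Pike} − x_{Largo} = 0, so x_{Pike} = 71.5 − 0.5x_{Largo}.
By the same steps for Largo: x_{Largo} = 84.5 − 0.5x_{Pike}.
Substituting the second reaction function into the first: x_{Pike} = 71.5 − 0.5(84.5 − 0.5x_{Pike}), which gives 0.75x_{Pike} = 29.25 ⇒ x_{Pike} = 39.
Then x_{Largo} = 84.5 − 0.5·39 = 65.

39, 65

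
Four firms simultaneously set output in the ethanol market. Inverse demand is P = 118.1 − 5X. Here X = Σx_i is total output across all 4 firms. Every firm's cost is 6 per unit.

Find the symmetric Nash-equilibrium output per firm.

4.484

A representative firm's profit is π_i = x_i(118.1 − 5X) − 6x_i, with X = x_i + Σ_{j≠i} x_j.
First-order condition: 112.1 − 10x_i − 5Σ_{j≠i} x_j = 0.
Imposing symmetry (x_j = x for all j) turns Σ_{j≠i} x_j into 3x, so 112.1 = 25x and x = 4.484.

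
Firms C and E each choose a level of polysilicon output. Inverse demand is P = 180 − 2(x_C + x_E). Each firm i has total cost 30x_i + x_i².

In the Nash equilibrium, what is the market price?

Firm C's profit: π = x_C(180 − 2(x_C + x_E)) − 30x_C − x_C².
∂π/∂x_C = 150 − 6x_C − 2x_E = 0, so x_C = 25 − (1/3)x_E.
Setting x_C = x_E in the reaction function: x_C = 25 − (1/3)x_C, so x_C = 25 / (4/3) = 18.75.
Equilibrium price: P = 180 − 2·37.5 = 105.

105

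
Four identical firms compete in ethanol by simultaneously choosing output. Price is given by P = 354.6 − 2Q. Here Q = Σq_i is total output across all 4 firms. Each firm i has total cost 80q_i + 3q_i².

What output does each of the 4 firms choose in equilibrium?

A representative firm's profit is π_i = q_i(354.6 − 2Q) − 80q_i − 3q_i², with Q = q_i + Σ_{j≠i} q_j.
First-order condition: 274.6 − 10q_i − 2Σ_{j≠i} q_j = 0.
In a symmetric equilibrium every firm chooses the same q, so Σ_{j≠i} q_j = 3q. The condition becomes 274.6 − 16q = 0, giving q = 274.6/16 = 17.1625.

17.1625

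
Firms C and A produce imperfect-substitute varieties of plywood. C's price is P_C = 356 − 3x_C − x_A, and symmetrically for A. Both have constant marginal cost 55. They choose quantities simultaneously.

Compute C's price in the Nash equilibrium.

184

Firm C's profit: π = x_C(356 − 3x_C − x_A) − 55x_C.
∂π/∂x_C = 301 − 6x_C − x_A = 0 ⇒ x_C = 301/6 − (1/6)x_A.
The game is symmetric, so in equilibrium x_A = x_C: the reaction function gives (7/6)x_C = 301/6, hence x_C = 43.
P_C = 356 − 3·43 − 43 = 184.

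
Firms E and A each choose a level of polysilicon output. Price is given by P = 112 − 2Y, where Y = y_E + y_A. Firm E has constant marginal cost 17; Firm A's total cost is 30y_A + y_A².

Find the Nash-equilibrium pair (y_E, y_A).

Firm E's profit: π = y_E(112 − 2(y_E + y_A)) − 17y_E.
∂π/∂y_E = 95 − 4y_E − 2y_A = 0, so y_E = 23.75 − 0.5y_A.
For A: ∂π/∂y_A = 82 − 6y_A − 2y_E = 0 ⇒ y_A = 41/3 − (1/3)y_E.
Substituting the second reaction function into the first: y_E = 23.75 − 0.5(41/3 − (1/3)y_E), which gives (5/6)y_E = 203/12 ⇒ y_E = 20.3.
Then y_A = 41/3 − (1/3)·20.3 = 6.9.

20.3, 6.9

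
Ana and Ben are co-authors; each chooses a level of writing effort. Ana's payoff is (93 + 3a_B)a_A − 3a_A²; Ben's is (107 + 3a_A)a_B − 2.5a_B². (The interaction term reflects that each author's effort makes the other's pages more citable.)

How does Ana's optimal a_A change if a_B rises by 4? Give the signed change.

2

Expanding Ana's payoff: 93a_A + 3a_Ba_A − 3a_A².
∂π/∂a_A = 93 + 3a_B − 6a_A = 0, so a_A = 15.5 + 0.5a_B.
The reaction-function slope is 0.5, so a 4-unit rise in a_B moves a_A by 0.5 × 4 = 2. Ana's best response rises — the actions are strategic complements.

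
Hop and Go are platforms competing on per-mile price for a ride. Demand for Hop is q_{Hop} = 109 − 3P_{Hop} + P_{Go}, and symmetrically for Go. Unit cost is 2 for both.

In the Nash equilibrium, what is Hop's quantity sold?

63

Hop's profit: π = (P_{Hop} − 2)(109 − 3P_{Hop} + P_{Go}).
∂π/∂P_{Hop} = 115 − 6P_{Hop} + P_{Go} = 0 ⇒ P_{Hop} = 115/6 + (1/6)P_{Go}.
The game is symmetric, so in equilibrium P_{Go} = P_{Hop}: the reaction function gives (5/6)P_{Hop} = 115/6, hence P_{Hop} = 23.
q_{Hop} = 109 − 3·23 + 23 = 63.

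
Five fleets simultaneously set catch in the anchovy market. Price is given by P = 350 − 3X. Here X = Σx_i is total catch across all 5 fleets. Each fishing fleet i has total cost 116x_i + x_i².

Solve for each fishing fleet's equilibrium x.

11.7

A representative fishing fleet's profit is π_i = x_i(350 − 3X) − 116x_i − x_i², with X = x_i + Σ_{j≠i} x_j.
First-order condition: 234 − 8x_i − 3Σ_{j≠i} x_j = 0.
In a symmetric equilibrium every fishing fleet chooses the same x, so Σ_{j≠i} x_j = 4x. The condition becomes 234 − 20x = 0, giving x = 234/20 = 11.7.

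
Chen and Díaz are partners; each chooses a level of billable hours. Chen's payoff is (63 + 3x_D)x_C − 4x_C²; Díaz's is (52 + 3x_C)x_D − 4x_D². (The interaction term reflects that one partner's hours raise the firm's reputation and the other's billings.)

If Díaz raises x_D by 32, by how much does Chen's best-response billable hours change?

Expanding Chen's payoff: 63x_C + 3x_Dx_C − 4x_C².
∂π/∂x_C = 63 + 3x_D − 8x_C = 0, so x_C = 7.875 + 0.375x_D.
The reaction-function slope is 0.375, so a 32-unit rise in x_D moves x_C by 0.375 × 32 = 12. Chen's best response rises — the actions are strategic complements.

12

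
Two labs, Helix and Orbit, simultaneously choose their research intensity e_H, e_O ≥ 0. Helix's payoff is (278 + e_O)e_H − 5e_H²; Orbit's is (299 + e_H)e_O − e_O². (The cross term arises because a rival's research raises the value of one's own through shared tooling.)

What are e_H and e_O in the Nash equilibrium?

45, 172

Expanding Helix's payoff: 278e_H + e_Oe_H − 5e_H².
∂π/∂e_H = 278 + e_O − 10e_H = 0, so e_H = 27.8 + 0.1e_O.
Likewise for Orbit: e_O = 149.5 + 0.5e_H.
Plugging e_O into Helix's best response: e_H = 27.8 + 0.1(149.5 + 0.5e_H) ⇒ 0.95e_H = 42.75, so e_H = 45.
Then e_O = 149.5 + 0.5·45 = 172.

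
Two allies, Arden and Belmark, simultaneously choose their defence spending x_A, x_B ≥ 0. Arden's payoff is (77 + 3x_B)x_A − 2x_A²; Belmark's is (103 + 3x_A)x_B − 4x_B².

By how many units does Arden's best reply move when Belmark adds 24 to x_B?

18

Expanding Arden's payoff: 77x_A + 3x_Bx_A − 2x_A².
∂π/∂x_A = 77 + 3x_B − 4x_A = 0, so x_A = 19.25 + 0.75x_B.
The reaction-function slope is 0.75, so a 24-unit rise in x_B moves x_A by 0.75 × 24 = 18. Arden's best response rises — the actions are strategic complements.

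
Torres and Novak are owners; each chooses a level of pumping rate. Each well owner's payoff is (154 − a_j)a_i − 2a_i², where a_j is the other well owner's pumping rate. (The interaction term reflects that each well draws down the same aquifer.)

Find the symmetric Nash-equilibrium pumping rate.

30.8

Torres's payoff is (154 − a_N)a_T − 2a_T².
∂π/∂a_T = 154 − a_N − 4a_T = 0, so a_T = 38.5 − 0.25a_N.
By symmetry a_N = a_T; substituting into the reaction function, 1.25a_T = 38.5 and a_T = 30.8.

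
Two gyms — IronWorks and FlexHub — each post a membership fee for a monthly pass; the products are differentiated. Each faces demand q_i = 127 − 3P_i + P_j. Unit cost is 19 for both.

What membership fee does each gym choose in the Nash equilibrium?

IronWorks's profit: π = (P_{IronWorks} − 19)(127 − 3P_{IronWorks} + P_{FlexHub}).
∂π/∂P_{IronWorks} = 184 − 6P_{IronWorks} + P_{FlexHub} = 0 ⇒ P_{IronWorks} = 92/3 + (1/6)P_{FlexHub}.
Setting P_{IronWorks} = P_{FlexHub} in the reaction function: P_{IronWorks} = 92/3 + (1/6)P_{IronWorks}, so P_{IronWorks} = (92/3) / (5/6) = 36.8.

36.8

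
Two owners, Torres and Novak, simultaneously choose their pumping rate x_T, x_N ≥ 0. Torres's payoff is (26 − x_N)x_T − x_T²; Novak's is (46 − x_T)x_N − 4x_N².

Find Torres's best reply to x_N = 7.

Expanding Torres's payoff: 26x_T − x_Nx_T − x_T².
∂π/∂x_T = 26 − x_N − 2x_T = 0, so x_T = 13 − 0.5x_N.
At x_N = 7: x_T = 13 − 0.5·7 = 9.5.

9.5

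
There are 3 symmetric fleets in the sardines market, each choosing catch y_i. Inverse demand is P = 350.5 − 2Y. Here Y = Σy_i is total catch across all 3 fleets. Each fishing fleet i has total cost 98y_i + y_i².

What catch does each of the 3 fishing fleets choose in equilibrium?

25.25

A representative fishing fleet's profit is π_i = y_i(350.5 − 2Y) − 98y_i − y_i², with Y = y_i + Σ_{j≠i} y_j.
First-order condition: 252.5 − 6y_i − 2Σ_{j≠i} y_j = 0.
With identical fishing fleets, set every y_j = y: then 252.5 − 6y − 4y = 0, i.e. y = 252.5/10 = 25.25.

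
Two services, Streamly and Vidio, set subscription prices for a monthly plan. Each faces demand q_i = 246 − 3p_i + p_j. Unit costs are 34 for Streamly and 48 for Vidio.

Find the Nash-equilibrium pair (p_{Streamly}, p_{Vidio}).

70.8, 76.8

Streamly's profit: π = (p_{Streamly} − 34)(246 − 3p_{Streamly} + p_{Vidio}).
∂π/∂p_{Streamly} = 348 − 6p_{Streamly} + p_{Vidio} = 0 ⇒ p_{Streamly} = 58 + (1/6)p_{Vidio}.
Similarly p_{Vidio} = 65 + (1/6)p_{Streamly}.
Solving the two reaction functions simultaneously: (1 − (1/6)(1/6))p_{Streamly} = 58 + (1/6)·65, so (35/36)p_{Streamly} = 413/6 and p_{Streamly} = 70.8.
Then p_{Vidio} = 65 + (1/6)·70.8 = 76.8.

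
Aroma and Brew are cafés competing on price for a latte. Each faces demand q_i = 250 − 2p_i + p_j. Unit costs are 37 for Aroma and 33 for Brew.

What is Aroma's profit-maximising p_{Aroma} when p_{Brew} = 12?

Aroma's profit: π = (p_{Aroma} − 37)(250 − 2p_{Aroma} + p_{Brew}).
∂π/∂p_{Aroma} = 324 − 4p_{Aroma} + p_{Brew} = 0 ⇒ p_{Aroma} = 81 + 0.25p_{Brew}.
At p_{Brew} = 12: p_{Aroma} = 81 + 0.25·12 = 84.

84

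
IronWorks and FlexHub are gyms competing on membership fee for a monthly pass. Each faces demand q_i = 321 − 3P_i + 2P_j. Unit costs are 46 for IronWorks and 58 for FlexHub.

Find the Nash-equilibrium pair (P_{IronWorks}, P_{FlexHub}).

IronWorks's profit: π = (P_{IronWorks} − 46)(321 − 3P_{IronWorks} + 2P_{FlexHub}).
∂π/∂P_{IronWorks} = 459 − 6P_{IronWorks} + 2P_{FlexHub} = 0 ⇒ P_{IronWorks} = 76.5 + (1/3)P_{FlexHub}.
Similarly P_{FlexHub} = 82.5 + (1/3)P_{IronWorks}.
Solving the two reaction functions simultaneously: (1 − (1/3)(1/3))P_{IronWorks} = 76.5 + (1/3)·82.5, so (8/9)P_{IronWorks} = 104 and P_{IronWorks} = 117.
Then P_{FlexHub} = 82.5 + (1/3)·117 = 121.5.

117, 121.5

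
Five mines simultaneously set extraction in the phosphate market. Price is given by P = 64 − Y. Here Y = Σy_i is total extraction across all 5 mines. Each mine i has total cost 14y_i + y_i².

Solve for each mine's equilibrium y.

A representative mine's profit is π_i = y_i(64 − Y) − 14y_i − y_i², with Y = y_i + Σ_{j≠i} y_j.
First-order condition: 50 − 4y_i − Σ_{j≠i} y_j = 0.
Imposing symmetry (y_j = y for all j) turns Σ_{j≠i} y_j into 4y, so 50 = 8y and y = 6.25.

6.25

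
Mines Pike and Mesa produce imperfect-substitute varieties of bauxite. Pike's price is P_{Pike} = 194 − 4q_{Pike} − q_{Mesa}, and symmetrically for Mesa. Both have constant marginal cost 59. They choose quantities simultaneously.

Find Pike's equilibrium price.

119

Mine Pike's profit: π = q_{Pike}(194 − 4q_{Pike} − q_{Mesa}) − 59q_{Pike}.
∂π/∂q_{Pike} = 135 − 8q_{Pike} − q_{Mesa} = 0 ⇒ q_{Pike} = 16.875 − 0.125q_{Mesa}.
By symmetry q_{Mesa} = q_{Pike}; substituting into the reaction function, 1.125q_{Pike} = 16.875 and q_{Pike} = 15.
P_{Pike} = 194 − 4·15 − 15 = 119.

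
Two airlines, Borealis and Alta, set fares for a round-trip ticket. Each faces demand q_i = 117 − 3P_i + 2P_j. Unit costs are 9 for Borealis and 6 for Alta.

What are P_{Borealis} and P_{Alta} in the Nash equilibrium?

35.4375, 34.3125

Borealis's profit: π = (P_{Borealis} − 9)(117 − 3P_{Borealis} + 2P_{Alta}).
∂π/∂P_{Borealis} = 144 − 6P_{Borealis} + 2P_{Alta} = 0 ⇒ P_{Borealis} = 24 + (1/3)P_{Alta}.
Similarly P_{Alta} = 22.5 + (1/3)P_{Borealis}.
Substituting the second reaction function into the first: P_{Borealis} = 24 + (1/3)(22.5 + (1/3)P_{Borealis}), which gives (8/9)P_{Borealis} = 31.5 ⇒ P_{Borealis} = 35.4375.
Then P_{Alta} = 22.5 + (1/3)·35.4375 = 34.3125.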